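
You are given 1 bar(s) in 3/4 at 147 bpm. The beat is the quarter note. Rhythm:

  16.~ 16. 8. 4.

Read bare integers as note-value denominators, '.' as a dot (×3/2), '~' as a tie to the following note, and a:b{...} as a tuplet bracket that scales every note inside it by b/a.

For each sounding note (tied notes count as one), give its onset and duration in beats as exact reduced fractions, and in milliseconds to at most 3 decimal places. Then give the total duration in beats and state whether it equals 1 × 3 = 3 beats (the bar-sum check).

1) 0.0ms=0b +306.122ms=3/4b
2) 306.122ms=3/4b +306.122ms=3/4b
3) 612.245ms=3/2b +612.245ms=3/2b
Σ=3b of 3 (147bpm 3/4) — PASS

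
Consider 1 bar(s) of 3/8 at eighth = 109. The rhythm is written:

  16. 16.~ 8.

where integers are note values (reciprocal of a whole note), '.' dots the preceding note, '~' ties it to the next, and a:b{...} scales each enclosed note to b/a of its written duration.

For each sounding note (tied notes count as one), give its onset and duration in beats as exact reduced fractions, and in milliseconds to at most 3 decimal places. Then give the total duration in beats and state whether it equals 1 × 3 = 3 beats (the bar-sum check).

1) 0.0ms=0b +412.844ms=3/4b
2) 412.844ms=3/4b +1238.532ms=9/4b
Σ=3b of 3 (109bpm 3/8) — PASS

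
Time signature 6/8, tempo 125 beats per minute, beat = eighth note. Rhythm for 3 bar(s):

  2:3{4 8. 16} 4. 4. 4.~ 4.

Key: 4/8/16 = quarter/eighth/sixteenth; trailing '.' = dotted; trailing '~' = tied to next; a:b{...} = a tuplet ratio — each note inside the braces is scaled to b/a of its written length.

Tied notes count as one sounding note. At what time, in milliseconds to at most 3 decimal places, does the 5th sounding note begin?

note 5 onset = 9b = 4320.0ms

1. 0.0ms @ 0 + 1440.0ms (3)
2. 1440.0ms @ 3 + 1080.0ms (9/4)
3. 2520.0ms @ 21/4 + 360.0ms (3/4)
4. 2880.0ms @ 6 + 1440.0ms (3)
5. 4320.0ms @ 9 + 1440.0ms (3)
6. 5760.0ms @ 12 + 2880.0ms (6)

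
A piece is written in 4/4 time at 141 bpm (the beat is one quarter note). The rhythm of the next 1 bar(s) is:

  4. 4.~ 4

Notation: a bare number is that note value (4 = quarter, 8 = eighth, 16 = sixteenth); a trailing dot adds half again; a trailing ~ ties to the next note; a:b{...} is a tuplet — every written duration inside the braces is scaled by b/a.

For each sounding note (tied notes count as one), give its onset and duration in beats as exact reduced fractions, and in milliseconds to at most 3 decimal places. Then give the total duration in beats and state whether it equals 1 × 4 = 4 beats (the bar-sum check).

1) 0.0ms=0b +638.298ms=3/2b
2) 638.298ms=3/2b +1063.83ms=5/2b
Σ=4b of 4 (141bpm 4/4) — PASS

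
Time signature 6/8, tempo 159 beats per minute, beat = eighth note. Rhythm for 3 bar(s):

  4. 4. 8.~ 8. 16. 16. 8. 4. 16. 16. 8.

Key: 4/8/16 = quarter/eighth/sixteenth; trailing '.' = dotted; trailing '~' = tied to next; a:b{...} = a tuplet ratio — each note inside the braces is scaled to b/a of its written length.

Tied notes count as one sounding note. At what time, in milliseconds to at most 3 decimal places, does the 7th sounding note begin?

note 7 onset = 12b = 4528.302ms

1. 0.0ms @ 0 + 1132.075ms (3)
2. 1132.075ms @ 3 + 1132.075ms (3)
3. 2264.151ms @ 6 + 1132.075ms (3)
4. 3396.226ms @ 9 + 283.019ms (3/4)
5. 3679.245ms @ 39/4 + 283.019ms (3/4)
6. 3962.264ms @ 21/2 + 566.038ms (3/2)
7. 4528.302ms @ 12 + 1132.075ms (3)
8. 5660.377ms @ 15 + 283.019ms (3/4)
9. 5943.396ms @ 63/4 + 283.019ms (3/4)
10. 6226.415ms @ 33/2 + 566.038ms (3/2)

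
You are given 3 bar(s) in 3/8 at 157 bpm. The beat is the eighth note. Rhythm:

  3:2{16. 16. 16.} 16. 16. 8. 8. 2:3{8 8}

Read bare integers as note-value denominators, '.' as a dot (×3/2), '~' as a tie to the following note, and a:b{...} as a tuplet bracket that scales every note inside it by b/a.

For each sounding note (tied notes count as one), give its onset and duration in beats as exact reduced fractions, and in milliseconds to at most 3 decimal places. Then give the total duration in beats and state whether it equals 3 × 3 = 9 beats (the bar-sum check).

1) 0.0ms=0b +191.083ms=1/2b
2) 191.083ms=1/2b +191.083ms=1/2b
3) 382.166ms=1b +191.083ms=1/2b
4) 573.248ms=3/2b +286.624ms=3/4b
5) 859.873ms=9/4b +286.624ms=3/4b
6) 1146.497ms=3b +573.248ms=3/2b
7) 1719.745ms=9/2b +573.248ms=3/2b
8) 2292.994ms=6b +573.248ms=3/2b
9) 2866.242ms=15/2b +573.248ms=3/2b
Σ=9b of 9 (157bpm 3/8) — PASS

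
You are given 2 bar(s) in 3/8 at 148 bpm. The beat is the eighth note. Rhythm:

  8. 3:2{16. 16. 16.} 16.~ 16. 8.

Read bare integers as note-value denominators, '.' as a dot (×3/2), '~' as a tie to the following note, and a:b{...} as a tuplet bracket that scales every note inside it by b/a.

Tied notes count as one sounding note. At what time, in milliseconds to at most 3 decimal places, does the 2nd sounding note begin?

note 2 onset = 3/2b = 608.108ms

1. 0.0ms @ 0 + 608.108ms (3/2)
2. 608.108ms @ 3/2 + 202.703ms (1/2)
3. 810.811ms @ 2 + 202.703ms (1/2)
4. 1013.514ms @ 5/2 + 202.703ms (1/2)
5. 1216.216ms @ 3 + 608.108ms (3/2)
6. 1824.324ms @ 9/2 + 608.108ms (3/2)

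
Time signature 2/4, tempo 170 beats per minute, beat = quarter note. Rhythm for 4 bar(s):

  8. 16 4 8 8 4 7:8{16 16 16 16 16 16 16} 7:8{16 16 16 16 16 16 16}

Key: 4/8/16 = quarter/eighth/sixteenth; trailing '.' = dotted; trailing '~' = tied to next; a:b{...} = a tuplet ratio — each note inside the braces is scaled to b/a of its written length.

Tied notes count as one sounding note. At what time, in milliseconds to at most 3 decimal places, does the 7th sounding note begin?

note 7 onset = 4b = 1411.765ms

1. 0.0ms @ 0 + 264.706ms (3/4)
2. 264.706ms @ 3/4 + 88.235ms (1/4)
3. 352.941ms @ 1 + 352.941ms (1)
4. 705.882ms @ 2 + 176.471ms (1/2)
5. 882.353ms @ 5/2 + 176.471ms (1/2)
6. 1058.824ms @ 3 + 352.941ms (1)
7. 1411.765ms @ 4 + 100.84ms (2/7)
8. 1512.605ms @ 30/7 + 100.84ms (2/7)
9. 1613.445ms @ 32/7 + 100.84ms (2/7)
10. 1714.286ms @ 34/7 + 100.84ms (2/7)
11. 1815.126ms @ 36/7 + 100.84ms (2/7)
12. 1915.966ms @ 38/7 + 100.84ms (2/7)
13. 2016.807ms @ 40/7 + 100.84ms (2/7)
14. 2117.647ms @ 6 + 100.84ms (2/7)
15. 2218.487ms @ 44/7 + 100.84ms (2/7)
16. 2319.328ms @ 46/7 + 100.84ms (2/7)
17. 2420.168ms @ 48/7 + 100.84ms (2/7)
18. 2521.008ms @ 50/7 + 100.84ms (2/7)
19. 2621.849ms @ 52/7 + 100.84ms (2/7)
20. 2722.689ms @ 54/7 + 100.84ms (2/7)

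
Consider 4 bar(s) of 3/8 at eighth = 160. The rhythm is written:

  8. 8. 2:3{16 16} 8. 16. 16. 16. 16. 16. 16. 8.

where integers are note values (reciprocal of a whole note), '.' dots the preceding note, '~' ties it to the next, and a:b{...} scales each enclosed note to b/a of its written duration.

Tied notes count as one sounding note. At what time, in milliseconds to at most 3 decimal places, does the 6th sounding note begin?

note 6 onset = 6b = 2250.0ms

1. 0.0ms @ 0 + 562.5ms (3/2)
2. 562.5ms @ 3/2 + 562.5ms (3/2)
3. 1125.0ms @ 3 + 281.25ms (3/4)
4. 1406.25ms @ 15/4 + 281.25ms (3/4)
5. 1687.5ms @ 9/2 + 562.5ms (3/2)
6. 2250.0ms @ 6 + 281.25ms (3/4)
7. 2531.25ms @ 27/4 + 281.25ms (3/4)
8. 2812.5ms @ 15/2 + 281.25ms (3/4)
9. 3093.75ms @ 33/4 + 281.25ms (3/4)
10. 3375.0ms @ 9 + 281.25ms (3/4)
11. 3656.25ms @ 39/4 + 281.25ms (3/4)
12. 3937.5ms @ 21/2 + 562.5ms (3/2)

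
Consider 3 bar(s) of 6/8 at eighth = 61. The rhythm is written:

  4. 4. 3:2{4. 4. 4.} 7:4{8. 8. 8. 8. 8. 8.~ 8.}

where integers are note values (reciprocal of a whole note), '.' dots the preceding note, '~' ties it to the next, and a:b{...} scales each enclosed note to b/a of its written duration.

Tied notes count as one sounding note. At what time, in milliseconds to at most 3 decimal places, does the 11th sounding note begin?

note 11 onset = 114/7b = 16018.735ms

1. 0.0ms @ 0 + 2950.82ms (3)
2. 2950.82ms @ 3 + 2950.82ms (3)
3. 5901.639ms @ 6 + 1967.213ms (2)
4. 7868.852ms @ 8 + 1967.213ms (2)
5. 9836.066ms @ 10 + 1967.213ms (2)
6. 11803.279ms @ 12 + 843.091ms (6/7)
7. 12646.37ms @ 90/7 + 843.091ms (6/7)
8. 13489.461ms @ 96/7 + 843.091ms (6/7)
9. 14332.553ms @ 102/7 + 843.091ms (6/7)
10. 15175.644ms @ 108/7 + 843.091ms (6/7)
11. 16018.735ms @ 114/7 + 1686.183ms (12/7)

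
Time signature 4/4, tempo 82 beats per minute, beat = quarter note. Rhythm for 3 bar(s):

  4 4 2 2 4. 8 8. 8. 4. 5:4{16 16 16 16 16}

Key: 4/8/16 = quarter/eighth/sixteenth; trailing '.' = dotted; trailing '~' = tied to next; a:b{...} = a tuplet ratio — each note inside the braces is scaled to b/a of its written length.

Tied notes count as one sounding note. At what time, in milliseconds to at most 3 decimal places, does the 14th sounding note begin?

1. 0.0ms @ 0 + 731.707ms (1)
2. 731.707ms @ 1 + 731.707ms (1)
3. 1463.415ms @ 2 + 1463.415ms (2)
4. 2926.829ms @ 4 + 1463.415ms (2)
5. 4390.244ms @ 6 + 1097.561ms (3/2)
6. 5487.805ms @ 15/2 + 365.854ms (1/2)
7. 5853.659ms @ 8 + 548.78ms (3/4)
8. 6402.439ms @ 35/4 + 548.78ms (3/4)
9. 6951.22ms @ 19/2 + 1097.561ms (3/2)
10. 8048.78ms @ 11 + 146.341ms (1/5)
11. 8195.122ms @ 56/5 + 146.341ms (1/5)
12. 8341.463ms @ 57/5 + 146.341ms (1/5)
13. 8487.805ms @ 58/5 + 146.341ms (1/5)
14. 8634.146ms @ 59/5 + 146.341ms (1/5)

note 14 onset = 59/5b = 8634.146ms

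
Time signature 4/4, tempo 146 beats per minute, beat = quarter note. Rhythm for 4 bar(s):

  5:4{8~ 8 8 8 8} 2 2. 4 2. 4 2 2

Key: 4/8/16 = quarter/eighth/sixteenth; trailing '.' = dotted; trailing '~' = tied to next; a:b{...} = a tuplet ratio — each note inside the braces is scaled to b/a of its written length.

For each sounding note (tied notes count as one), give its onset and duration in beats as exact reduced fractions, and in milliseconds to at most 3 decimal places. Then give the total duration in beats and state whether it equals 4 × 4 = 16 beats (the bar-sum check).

1) 0.0ms=0b +328.767ms=4/5b
2) 328.767ms=4/5b +164.384ms=2/5b
3) 493.151ms=6/5b +164.384ms=2/5b
4) 657.534ms=8/5b +164.384ms=2/5b
5) 821.918ms=2b +821.918ms=2b
6) 1643.836ms=4b +1232.877ms=3b
7) 2876.712ms=7b +410.959ms=1b
8) 3287.671ms=8b +1232.877ms=3b
9) 4520.548ms=11b +410.959ms=1b
10) 4931.507ms=12b +821.918ms=2b
11) 5753.425ms=14b +821.918ms=2b
Σ=16b of 16 (146bpm 4/4) — PASS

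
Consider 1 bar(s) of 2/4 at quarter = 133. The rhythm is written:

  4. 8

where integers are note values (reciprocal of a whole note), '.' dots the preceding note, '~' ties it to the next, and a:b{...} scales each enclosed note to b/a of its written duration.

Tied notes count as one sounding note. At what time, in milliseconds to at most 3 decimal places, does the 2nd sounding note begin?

note 2 onset = 3/2b = 676.692ms

1. 0.0ms @ 0 + 676.692ms (3/2)
2. 676.692ms @ 3/2 + 225.564ms (1/2)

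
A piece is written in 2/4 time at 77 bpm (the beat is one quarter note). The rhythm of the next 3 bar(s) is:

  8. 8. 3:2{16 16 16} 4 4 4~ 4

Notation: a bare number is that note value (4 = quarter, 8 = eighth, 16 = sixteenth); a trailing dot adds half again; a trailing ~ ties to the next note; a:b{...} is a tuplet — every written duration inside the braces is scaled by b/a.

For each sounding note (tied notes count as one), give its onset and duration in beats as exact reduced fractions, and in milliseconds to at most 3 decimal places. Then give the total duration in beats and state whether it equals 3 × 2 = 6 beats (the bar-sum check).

1) 0.0ms=0b +584.416ms=3/4b
2) 584.416ms=3/4b +584.416ms=3/4b
3) 1168.831ms=3/2b +129.87ms=1/6b
4) 1298.701ms=5/3b +129.87ms=1/6b
5) 1428.571ms=11/6b +129.87ms=1/6b
6) 1558.442ms=2b +779.221ms=1b
7) 2337.662ms=3b +779.221ms=1b
8) 3116.883ms=4b +1558.442ms=2b
Σ=6b of 6 (77bpm 2/4) — PASS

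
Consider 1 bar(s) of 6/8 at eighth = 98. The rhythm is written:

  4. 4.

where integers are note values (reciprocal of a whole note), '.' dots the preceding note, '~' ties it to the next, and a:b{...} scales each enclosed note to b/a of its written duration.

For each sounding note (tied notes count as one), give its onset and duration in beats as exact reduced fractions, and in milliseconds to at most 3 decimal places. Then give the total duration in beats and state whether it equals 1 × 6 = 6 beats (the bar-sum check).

1) 0.0ms=0b +1836.735ms=3b
2) 1836.735ms=3b +1836.735ms=3b
Σ=6b of 6 (98bpm 6/8) — PASS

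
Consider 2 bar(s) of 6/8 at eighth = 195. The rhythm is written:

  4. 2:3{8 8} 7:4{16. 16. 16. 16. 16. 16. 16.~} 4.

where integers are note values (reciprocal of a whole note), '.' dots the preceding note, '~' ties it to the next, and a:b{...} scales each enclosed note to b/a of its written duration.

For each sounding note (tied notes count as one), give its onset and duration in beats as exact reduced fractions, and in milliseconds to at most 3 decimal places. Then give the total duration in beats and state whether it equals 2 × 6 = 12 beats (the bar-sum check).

1) 0.0ms=0b +923.077ms=3b
2) 923.077ms=3b +461.538ms=3/2b
3) 1384.615ms=9/2b +461.538ms=3/2b
4) 1846.154ms=6b +131.868ms=3/7b
5) 1978.022ms=45/7b +131.868ms=3/7b
6) 2109.89ms=48/7b +131.868ms=3/7b
7) 2241.758ms=51/7b +131.868ms=3/7b
8) 2373.626ms=54/7b +131.868ms=3/7b
9) 2505.495ms=57/7b +131.868ms=3/7b
10) 2637.363ms=60/7b +1054.945ms=24/7b
Σ=12b of 12 (195bpm 6/8) — PASS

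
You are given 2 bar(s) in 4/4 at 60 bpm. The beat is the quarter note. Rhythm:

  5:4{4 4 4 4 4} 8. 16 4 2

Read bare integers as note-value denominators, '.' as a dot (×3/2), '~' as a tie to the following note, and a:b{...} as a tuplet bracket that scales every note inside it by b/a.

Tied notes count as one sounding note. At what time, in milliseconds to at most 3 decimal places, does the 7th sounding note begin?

1. 0.0ms @ 0 + 800.0ms (4/5)
2. 800.0ms @ 4/5 + 800.0ms (4/5)
3. 1600.0ms @ 8/5 + 800.0ms (4/5)
4. 2400.0ms @ 12/5 + 800.0ms (4/5)
5. 3200.0ms @ 16/5 + 800.0ms (4/5)
6. 4000.0ms @ 4 + 750.0ms (3/4)
7. 4750.0ms @ 19/4 + 250.0ms (1/4)
8. 5000.0ms @ 5 + 1000.0ms (1)
9. 6000.0ms @ 6 + 2000.0ms (2)

note 7 onset = 19/4b = 4750.0ms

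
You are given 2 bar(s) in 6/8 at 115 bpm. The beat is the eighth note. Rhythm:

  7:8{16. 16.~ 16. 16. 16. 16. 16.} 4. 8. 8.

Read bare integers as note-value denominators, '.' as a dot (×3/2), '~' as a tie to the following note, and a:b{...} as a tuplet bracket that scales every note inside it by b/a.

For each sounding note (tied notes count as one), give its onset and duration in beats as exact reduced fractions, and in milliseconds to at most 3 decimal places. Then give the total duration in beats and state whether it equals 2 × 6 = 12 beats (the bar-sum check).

1) 0.0ms=0b +447.205ms=6/7b
2) 447.205ms=6/7b +894.41ms=12/7b
3) 1341.615ms=18/7b +447.205ms=6/7b
4) 1788.82ms=24/7b +447.205ms=6/7b
5) 2236.025ms=30/7b +447.205ms=6/7b
6) 2683.23ms=36/7b +447.205ms=6/7b
7) 3130.435ms=6b +1565.217ms=3b
8) 4695.652ms=9b +782.609ms=3/2b
9) 5478.261ms=21/2b +782.609ms=3/2b
Σ=12b of 12 (115bpm 6/8) — PASS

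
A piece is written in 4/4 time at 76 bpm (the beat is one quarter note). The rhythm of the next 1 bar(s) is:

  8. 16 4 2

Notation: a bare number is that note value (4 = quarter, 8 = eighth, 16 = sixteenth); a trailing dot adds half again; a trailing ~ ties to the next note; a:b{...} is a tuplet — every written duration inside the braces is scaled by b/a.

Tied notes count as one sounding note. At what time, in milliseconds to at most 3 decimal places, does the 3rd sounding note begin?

note 3 onset = 1b = 789.474ms

1. 0.0ms @ 0 + 592.105ms (3/4)
2. 592.105ms @ 3/4 + 197.368ms (1/4)
3. 789.474ms @ 1 + 789.474ms (1)
4. 1578.947ms @ 2 + 1578.947ms (2)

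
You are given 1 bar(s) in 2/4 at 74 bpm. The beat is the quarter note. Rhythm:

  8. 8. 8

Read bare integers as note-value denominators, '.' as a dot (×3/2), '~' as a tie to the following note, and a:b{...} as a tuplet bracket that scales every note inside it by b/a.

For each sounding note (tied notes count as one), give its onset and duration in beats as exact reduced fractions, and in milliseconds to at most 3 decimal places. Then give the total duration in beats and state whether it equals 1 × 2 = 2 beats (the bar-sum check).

1) 0.0ms=0b +608.108ms=3/4b
2) 608.108ms=3/4b +608.108ms=3/4b
3) 1216.216ms=3/2b +405.405ms=1/2b
Σ=2b of 2 (74bpm 2/4) — PASS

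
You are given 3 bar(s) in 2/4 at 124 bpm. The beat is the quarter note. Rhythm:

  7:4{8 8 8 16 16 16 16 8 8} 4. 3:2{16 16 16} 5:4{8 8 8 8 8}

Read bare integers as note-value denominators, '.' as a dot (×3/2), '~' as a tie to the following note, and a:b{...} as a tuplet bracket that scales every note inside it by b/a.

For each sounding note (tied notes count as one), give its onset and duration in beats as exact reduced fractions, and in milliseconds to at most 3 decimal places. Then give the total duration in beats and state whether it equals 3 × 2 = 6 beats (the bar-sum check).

1) 0.0ms=0b +138.249ms=2/7b
2) 138.249ms=2/7b +138.249ms=2/7b
3) 276.498ms=4/7b +138.249ms=2/7b
4) 414.747ms=6/7b +69.124ms=1/7b
5) 483.871ms=1b +69.124ms=1/7b
6) 552.995ms=8/7b +69.124ms=1/7b
7) 622.12ms=9/7b +69.124ms=1/7b
8) 691.244ms=10/7b +138.249ms=2/7b
9) 829.493ms=12/7b +138.249ms=2/7b
10) 967.742ms=2b +725.806ms=3/2b
11) 1693.548ms=7/2b +80.645ms=1/6b
12) 1774.194ms=11/3b +80.645ms=1/6b
13) 1854.839ms=23/6b +80.645ms=1/6b
14) 1935.484ms=4b +193.548ms=2/5b
15) 2129.032ms=22/5b +193.548ms=2/5b
16) 2322.581ms=24/5b +193.548ms=2/5b
17) 2516.129ms=26/5b +193.548ms=2/5b
18) 2709.677ms=28/5b +193.548ms=2/5b
Σ=6b of 6 (124bpm 2/4) — PASS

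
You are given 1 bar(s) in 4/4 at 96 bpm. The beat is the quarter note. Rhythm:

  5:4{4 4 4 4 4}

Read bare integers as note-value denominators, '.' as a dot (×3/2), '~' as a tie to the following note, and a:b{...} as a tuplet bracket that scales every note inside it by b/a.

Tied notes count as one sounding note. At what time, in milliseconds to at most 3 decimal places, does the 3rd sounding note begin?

1. 0.0ms @ 0 + 500.0ms (4/5)
2. 500.0ms @ 4/5 + 500.0ms (4/5)
3. 1000.0ms @ 8/5 + 500.0ms (4/5)
4. 1500.0ms @ 12/5 + 500.0ms (4/5)
5. 2000.0ms @ 16/5 + 500.0ms (4/5)

note 3 onset = 8/5b = 1000.0ms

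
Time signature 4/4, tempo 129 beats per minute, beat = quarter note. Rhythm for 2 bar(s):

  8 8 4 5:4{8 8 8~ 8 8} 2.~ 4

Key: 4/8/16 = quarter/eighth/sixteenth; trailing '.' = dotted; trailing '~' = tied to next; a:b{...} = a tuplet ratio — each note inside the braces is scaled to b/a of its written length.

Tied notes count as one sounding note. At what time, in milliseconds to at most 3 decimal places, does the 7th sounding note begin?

1. 0.0ms @ 0 + 232.558ms (1/2)
2. 232.558ms @ 1/2 + 232.558ms (1/2)
3. 465.116ms @ 1 + 465.116ms (1)
4. 930.233ms @ 2 + 186.047ms (2/5)
5. 1116.279ms @ 12/5 + 186.047ms (2/5)
6. 1302.326ms @ 14/5 + 372.093ms (4/5)
7. 1674.419ms @ 18/5 + 186.047ms (2/5)
8. 1860.465ms @ 4 + 1860.465ms (4)

note 7 onset = 18/5b = 1674.419ms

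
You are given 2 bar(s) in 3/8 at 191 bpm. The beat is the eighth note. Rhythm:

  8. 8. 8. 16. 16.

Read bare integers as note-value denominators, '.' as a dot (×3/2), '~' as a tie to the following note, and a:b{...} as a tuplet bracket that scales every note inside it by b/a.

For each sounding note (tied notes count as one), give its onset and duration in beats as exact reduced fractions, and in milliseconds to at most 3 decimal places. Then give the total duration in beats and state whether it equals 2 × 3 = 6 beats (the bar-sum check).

1) 0.0ms=0b +471.204ms=3/2b
2) 471.204ms=3/2b +471.204ms=3/2b
3) 942.408ms=3b +471.204ms=3/2b
4) 1413.613ms=9/2b +235.602ms=3/4b
5) 1649.215ms=21/4b +235.602ms=3/4b
Σ=6b of 6 (191bpm 3/8) — PASS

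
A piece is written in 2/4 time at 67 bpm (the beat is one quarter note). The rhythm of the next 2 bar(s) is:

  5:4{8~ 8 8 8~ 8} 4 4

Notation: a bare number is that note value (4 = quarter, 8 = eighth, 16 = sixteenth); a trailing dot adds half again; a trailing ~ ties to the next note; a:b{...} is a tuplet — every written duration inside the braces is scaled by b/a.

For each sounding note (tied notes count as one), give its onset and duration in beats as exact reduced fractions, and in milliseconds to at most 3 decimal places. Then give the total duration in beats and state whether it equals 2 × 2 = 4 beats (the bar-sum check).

1) 0.0ms=0b +716.418ms=4/5b
2) 716.418ms=4/5b +358.209ms=2/5b
3) 1074.627ms=6/5b +716.418ms=4/5b
4) 1791.045ms=2b +895.522ms=1b
5) 2686.567ms=3b +895.522ms=1b
Σ=4b of 4 (67bpm 2/4) — PASS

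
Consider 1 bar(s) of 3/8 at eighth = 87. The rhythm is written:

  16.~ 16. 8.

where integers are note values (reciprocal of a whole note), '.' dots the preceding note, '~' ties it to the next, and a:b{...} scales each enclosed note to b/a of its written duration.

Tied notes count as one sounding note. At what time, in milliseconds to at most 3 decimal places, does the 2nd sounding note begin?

note 2 onset = 3/2b = 1034.483ms

1. 0.0ms @ 0 + 1034.483ms (3/2)
2. 1034.483ms @ 3/2 + 1034.483ms (3/2)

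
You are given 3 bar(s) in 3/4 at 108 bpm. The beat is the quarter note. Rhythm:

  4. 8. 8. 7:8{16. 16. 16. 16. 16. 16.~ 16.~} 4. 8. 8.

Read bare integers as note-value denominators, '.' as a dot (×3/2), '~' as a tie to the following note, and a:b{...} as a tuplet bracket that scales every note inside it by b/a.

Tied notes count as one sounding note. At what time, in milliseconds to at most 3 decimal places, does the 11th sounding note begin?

note 11 onset = 33/4b = 4583.333ms

1. 0.0ms @ 0 + 833.333ms (3/2)
2. 833.333ms @ 3/2 + 416.667ms (3/4)
3. 1250.0ms @ 9/4 + 416.667ms (3/4)
4. 1666.667ms @ 3 + 238.095ms (3/7)
5. 1904.762ms @ 24/7 + 238.095ms (3/7)
6. 2142.857ms @ 27/7 + 238.095ms (3/7)
7. 2380.952ms @ 30/7 + 238.095ms (3/7)
8. 2619.048ms @ 33/7 + 238.095ms (3/7)
9. 2857.143ms @ 36/7 + 1309.524ms (33/14)
10. 4166.667ms @ 15/2 + 416.667ms (3/4)
11. 4583.333ms @ 33/4 + 416.667ms (3/4)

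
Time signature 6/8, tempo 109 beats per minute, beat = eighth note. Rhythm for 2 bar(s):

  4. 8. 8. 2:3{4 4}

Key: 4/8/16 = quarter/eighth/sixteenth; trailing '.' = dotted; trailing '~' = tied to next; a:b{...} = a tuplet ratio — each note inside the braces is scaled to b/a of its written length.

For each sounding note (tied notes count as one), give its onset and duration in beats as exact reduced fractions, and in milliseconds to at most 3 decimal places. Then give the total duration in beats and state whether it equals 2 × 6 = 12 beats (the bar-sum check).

1) 0.0ms=0b +1651.376ms=3b
2) 1651.376ms=3b +825.688ms=3/2b
3) 2477.064ms=9/2b +825.688ms=3/2b
4) 3302.752ms=6b +1651.376ms=3b
5) 4954.128ms=9b +1651.376ms=3b
Σ=12b of 12 (109bpm 6/8) — PASS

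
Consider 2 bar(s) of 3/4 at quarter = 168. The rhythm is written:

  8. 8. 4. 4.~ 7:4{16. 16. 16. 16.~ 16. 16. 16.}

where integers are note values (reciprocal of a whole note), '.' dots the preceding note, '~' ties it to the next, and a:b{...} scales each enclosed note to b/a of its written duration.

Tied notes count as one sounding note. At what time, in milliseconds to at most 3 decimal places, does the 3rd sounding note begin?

note 3 onset = 3/2b = 535.714ms

1. 0.0ms @ 0 + 267.857ms (3/4)
2. 267.857ms @ 3/4 + 267.857ms (3/4)
3. 535.714ms @ 3/2 + 535.714ms (3/2)
4. 1071.429ms @ 3 + 612.245ms (12/7)
5. 1683.673ms @ 33/7 + 76.531ms (3/14)
6. 1760.204ms @ 69/14 + 76.531ms (3/14)
7. 1836.735ms @ 36/7 + 153.061ms (3/7)
8. 1989.796ms @ 39/7 + 76.531ms (3/14)
9. 2066.327ms @ 81/14 + 76.531ms (3/14)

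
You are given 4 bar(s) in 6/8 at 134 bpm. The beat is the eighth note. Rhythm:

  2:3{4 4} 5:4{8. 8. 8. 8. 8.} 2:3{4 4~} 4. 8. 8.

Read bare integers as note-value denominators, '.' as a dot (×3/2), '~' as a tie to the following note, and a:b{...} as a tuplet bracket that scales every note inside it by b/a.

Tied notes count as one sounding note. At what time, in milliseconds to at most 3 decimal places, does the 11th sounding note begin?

1. 0.0ms @ 0 + 1343.284ms (3)
2. 1343.284ms @ 3 + 1343.284ms (3)
3. 2686.567ms @ 6 + 537.313ms (6/5)
4. 3223.881ms @ 36/5 + 537.313ms (6/5)
5. 3761.194ms @ 42/5 + 537.313ms (6/5)
6. 4298.507ms @ 48/5 + 537.313ms (6/5)
7. 4835.821ms @ 54/5 + 537.313ms (6/5)
8. 5373.134ms @ 12 + 1343.284ms (3)
9. 6716.418ms @ 15 + 2686.567ms (6)
10. 9402.985ms @ 21 + 671.642ms (3/2)
11. 10074.627ms @ 45/2 + 671.642ms (3/2)

note 11 onset = 45/2b = 10074.627ms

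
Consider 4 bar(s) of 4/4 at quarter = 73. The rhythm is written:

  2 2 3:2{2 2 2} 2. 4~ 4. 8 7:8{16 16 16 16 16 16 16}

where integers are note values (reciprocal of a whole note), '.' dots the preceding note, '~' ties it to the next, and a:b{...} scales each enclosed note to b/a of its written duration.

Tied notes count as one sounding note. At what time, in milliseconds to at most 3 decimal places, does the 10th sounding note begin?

1. 0.0ms @ 0 + 1643.836ms (2)
2. 1643.836ms @ 2 + 1643.836ms (2)
3. 3287.671ms @ 4 + 1095.89ms (4/3)
4. 4383.562ms @ 16/3 + 1095.89ms (4/3)
5. 5479.452ms @ 20/3 + 1095.89ms (4/3)
6. 6575.342ms @ 8 + 2465.753ms (3)
7. 9041.096ms @ 11 + 2054.795ms (5/2)
8. 11095.89ms @ 27/2 + 410.959ms (1/2)
9. 11506.849ms @ 14 + 234.834ms (2/7)
10. 11741.683ms @ 100/7 + 234.834ms (2/7)
11. 11976.517ms @ 102/7 + 234.834ms (2/7)
12. 12211.35ms @ 104/7 + 234.834ms (2/7)
13. 12446.184ms @ 106/7 + 234.834ms (2/7)
14. 12681.018ms @ 108/7 + 234.834ms (2/7)
15. 12915.851ms @ 110/7 + 234.834ms (2/7)

note 10 onset = 100/7b = 11741.683ms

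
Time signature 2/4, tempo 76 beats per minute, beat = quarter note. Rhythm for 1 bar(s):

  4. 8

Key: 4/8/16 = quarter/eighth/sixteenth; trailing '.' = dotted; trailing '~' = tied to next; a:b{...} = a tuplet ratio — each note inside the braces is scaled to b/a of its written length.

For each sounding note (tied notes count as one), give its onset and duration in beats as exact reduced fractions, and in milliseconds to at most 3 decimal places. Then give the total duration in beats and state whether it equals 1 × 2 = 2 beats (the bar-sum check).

1) 0.0ms=0b +1184.211ms=3/2b
2) 1184.211ms=3/2b +394.737ms=1/2b
Σ=2b of 2 (76bpm 2/4) — PASS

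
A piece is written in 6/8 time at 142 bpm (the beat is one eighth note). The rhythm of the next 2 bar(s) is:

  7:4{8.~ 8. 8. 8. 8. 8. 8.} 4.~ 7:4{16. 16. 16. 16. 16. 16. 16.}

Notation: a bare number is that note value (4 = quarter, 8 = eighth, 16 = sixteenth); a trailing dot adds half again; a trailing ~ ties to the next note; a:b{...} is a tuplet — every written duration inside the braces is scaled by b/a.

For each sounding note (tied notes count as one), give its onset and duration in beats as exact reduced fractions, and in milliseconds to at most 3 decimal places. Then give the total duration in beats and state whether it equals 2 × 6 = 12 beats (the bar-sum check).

1) 0.0ms=0b +724.346ms=12/7b
2) 724.346ms=12/7b +362.173ms=6/7b
3) 1086.519ms=18/7b +362.173ms=6/7b
4) 1448.692ms=24/7b +362.173ms=6/7b
5) 1810.865ms=30/7b +362.173ms=6/7b
6) 2173.038ms=36/7b +362.173ms=6/7b
7) 2535.211ms=6b +1448.692ms=24/7b
8) 3983.903ms=66/7b +181.087ms=3/7b
9) 4164.99ms=69/7b +181.087ms=3/7b
10) 4346.076ms=72/7b +181.087ms=3/7b
11) 4527.163ms=75/7b +181.087ms=3/7b
12) 4708.249ms=78/7b +181.087ms=3/7b
13) 4889.336ms=81/7b +181.087ms=3/7b
Σ=12b of 12 (142bpm 6/8) — PASS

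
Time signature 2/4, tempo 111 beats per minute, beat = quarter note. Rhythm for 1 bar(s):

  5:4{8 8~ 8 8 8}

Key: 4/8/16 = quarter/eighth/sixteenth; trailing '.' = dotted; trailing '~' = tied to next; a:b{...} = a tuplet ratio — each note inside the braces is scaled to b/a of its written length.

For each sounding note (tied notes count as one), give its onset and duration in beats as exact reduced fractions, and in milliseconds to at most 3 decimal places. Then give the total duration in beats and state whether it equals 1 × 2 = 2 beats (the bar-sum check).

1) 0.0ms=0b +216.216ms=2/5b
2) 216.216ms=2/5b +432.432ms=4/5b
3) 648.649ms=6/5b +216.216ms=2/5b
4) 864.865ms=8/5b +216.216ms=2/5b
Σ=2b of 2 (111bpm 2/4) — PASS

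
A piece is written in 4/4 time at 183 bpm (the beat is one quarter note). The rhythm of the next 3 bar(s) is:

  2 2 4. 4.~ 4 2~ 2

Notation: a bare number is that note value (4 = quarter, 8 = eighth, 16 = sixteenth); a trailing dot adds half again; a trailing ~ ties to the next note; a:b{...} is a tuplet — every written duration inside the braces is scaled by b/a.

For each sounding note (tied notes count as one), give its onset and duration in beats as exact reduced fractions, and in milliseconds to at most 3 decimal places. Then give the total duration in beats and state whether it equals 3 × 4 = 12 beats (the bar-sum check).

1) 0.0ms=0b +655.738ms=2b
2) 655.738ms=2b +655.738ms=2b
3) 1311.475ms=4b +491.803ms=3/2b
4) 1803.279ms=11/2b +819.672ms=5/2b
5) 2622.951ms=8b +1311.475ms=4b
Σ=12b of 12 (183bpm 4/4) — PASS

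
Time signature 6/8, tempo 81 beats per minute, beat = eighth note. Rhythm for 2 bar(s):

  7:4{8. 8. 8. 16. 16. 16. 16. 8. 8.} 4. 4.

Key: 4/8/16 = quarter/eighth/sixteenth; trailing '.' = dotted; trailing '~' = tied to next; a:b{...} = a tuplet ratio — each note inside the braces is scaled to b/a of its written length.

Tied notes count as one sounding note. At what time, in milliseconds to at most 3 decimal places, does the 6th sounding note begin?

1. 0.0ms @ 0 + 634.921ms (6/7)
2. 634.921ms @ 6/7 + 634.921ms (6/7)
3. 1269.841ms @ 12/7 + 634.921ms (6/7)
4. 1904.762ms @ 18/7 + 317.46ms (3/7)
5. 2222.222ms @ 3 + 317.46ms (3/7)
6. 2539.683ms @ 24/7 + 317.46ms (3/7)
7. 2857.143ms @ 27/7 + 317.46ms (3/7)
8. 3174.603ms @ 30/7 + 634.921ms (6/7)
9. 3809.524ms @ 36/7 + 634.921ms (6/7)
10. 4444.444ms @ 6 + 2222.222ms (3)
11. 6666.667ms @ 9 + 2222.222ms (3)

note 6 onset = 24/7b = 2539.683ms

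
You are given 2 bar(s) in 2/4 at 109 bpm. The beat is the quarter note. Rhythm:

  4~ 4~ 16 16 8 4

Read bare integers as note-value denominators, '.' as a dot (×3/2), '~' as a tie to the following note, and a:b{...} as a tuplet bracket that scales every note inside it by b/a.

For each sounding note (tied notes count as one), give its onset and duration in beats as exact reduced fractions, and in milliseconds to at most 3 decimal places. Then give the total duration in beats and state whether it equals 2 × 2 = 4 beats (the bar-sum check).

1) 0.0ms=0b +1238.532ms=9/4b
2) 1238.532ms=9/4b +137.615ms=1/4b
3) 1376.147ms=5/2b +275.229ms=1/2b
4) 1651.376ms=3b +550.459ms=1b
Σ=4b of 4 (109bpm 2/4) — PASS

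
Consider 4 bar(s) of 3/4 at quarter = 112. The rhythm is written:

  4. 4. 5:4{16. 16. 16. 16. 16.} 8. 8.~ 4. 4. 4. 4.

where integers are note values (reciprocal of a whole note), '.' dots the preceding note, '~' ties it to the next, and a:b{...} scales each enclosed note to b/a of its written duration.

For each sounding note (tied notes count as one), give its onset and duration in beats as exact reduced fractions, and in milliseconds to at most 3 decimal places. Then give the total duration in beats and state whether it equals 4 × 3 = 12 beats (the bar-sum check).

1) 0.0ms=0b +803.571ms=3/2b
2) 803.571ms=3/2b +803.571ms=3/2b
3) 1607.143ms=3b +160.714ms=3/10b
4) 1767.857ms=33/10b +160.714ms=3/10b
5) 1928.571ms=18/5b +160.714ms=3/10b
6) 2089.286ms=39/10b +160.714ms=3/10b
7) 2250.0ms=21/5b +160.714ms=3/10b
8) 2410.714ms=9/2b +401.786ms=3/4b
9) 2812.5ms=21/4b +1205.357ms=9/4b
10) 4017.857ms=15/2b +803.571ms=3/2b
11) 4821.429ms=9b +803.571ms=3/2b
12) 5625.0ms=21/2b +803.571ms=3/2b
Σ=12b of 12 (112bpm 3/4) — PASS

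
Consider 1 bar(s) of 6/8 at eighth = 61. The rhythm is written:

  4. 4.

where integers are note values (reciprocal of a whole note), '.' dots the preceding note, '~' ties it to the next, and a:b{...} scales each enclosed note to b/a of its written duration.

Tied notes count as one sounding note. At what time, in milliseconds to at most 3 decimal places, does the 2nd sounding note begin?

note 2 onset = 3b = 2950.82ms

1. 0.0ms @ 0 + 2950.82ms (3)
2. 2950.82ms @ 3 + 2950.82ms (3)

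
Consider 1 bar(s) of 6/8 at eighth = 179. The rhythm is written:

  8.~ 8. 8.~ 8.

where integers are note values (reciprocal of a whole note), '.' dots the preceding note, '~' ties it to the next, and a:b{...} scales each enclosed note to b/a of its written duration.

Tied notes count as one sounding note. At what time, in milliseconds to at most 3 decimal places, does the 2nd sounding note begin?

note 2 onset = 3b = 1005.587ms

1. 0.0ms @ 0 + 1005.587ms (3)
2. 1005.587ms @ 3 + 1005.587ms (3)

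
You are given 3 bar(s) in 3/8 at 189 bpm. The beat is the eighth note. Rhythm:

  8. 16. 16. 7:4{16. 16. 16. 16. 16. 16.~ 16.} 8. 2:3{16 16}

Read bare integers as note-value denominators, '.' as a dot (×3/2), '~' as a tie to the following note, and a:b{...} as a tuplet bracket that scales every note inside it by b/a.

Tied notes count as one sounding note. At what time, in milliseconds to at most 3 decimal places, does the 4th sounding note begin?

note 4 onset = 3b = 952.381ms

1. 0.0ms @ 0 + 476.19ms (3/2)
2. 476.19ms @ 3/2 + 238.095ms (3/4)
3. 714.286ms @ 9/4 + 238.095ms (3/4)
4. 952.381ms @ 3 + 136.054ms (3/7)
5. 1088.435ms @ 24/7 + 136.054ms (3/7)
6. 1224.49ms @ 27/7 + 136.054ms (3/7)
7. 1360.544ms @ 30/7 + 136.054ms (3/7)
8. 1496.599ms @ 33/7 + 136.054ms (3/7)
9. 1632.653ms @ 36/7 + 272.109ms (6/7)
10. 1904.762ms @ 6 + 476.19ms (3/2)
11. 2380.952ms @ 15/2 + 238.095ms (3/4)
12. 2619.048ms @ 33/4 + 238.095ms (3/4)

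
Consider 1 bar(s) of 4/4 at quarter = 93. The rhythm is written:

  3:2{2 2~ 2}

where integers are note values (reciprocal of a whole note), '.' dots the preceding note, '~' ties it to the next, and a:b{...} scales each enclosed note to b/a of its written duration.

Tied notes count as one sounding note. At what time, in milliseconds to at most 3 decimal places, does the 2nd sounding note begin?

1. 0.0ms @ 0 + 860.215ms (4/3)
2. 860.215ms @ 4/3 + 1720.43ms (8/3)

note 2 onset = 4/3b = 860.215ms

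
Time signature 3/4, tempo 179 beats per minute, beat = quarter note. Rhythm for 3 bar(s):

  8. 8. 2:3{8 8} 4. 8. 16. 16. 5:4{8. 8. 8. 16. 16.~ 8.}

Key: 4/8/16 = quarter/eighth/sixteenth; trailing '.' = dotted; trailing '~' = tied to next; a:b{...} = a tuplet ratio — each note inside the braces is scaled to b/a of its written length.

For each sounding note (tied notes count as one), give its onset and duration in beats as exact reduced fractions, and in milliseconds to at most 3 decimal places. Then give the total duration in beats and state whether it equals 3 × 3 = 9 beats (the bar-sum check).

1) 0.0ms=0b +251.397ms=3/4b
2) 251.397ms=3/4b +251.397ms=3/4b
3) 502.793ms=3/2b +251.397ms=3/4b
4) 754.19ms=9/4b +251.397ms=3/4b
5) 1005.587ms=3b +502.793ms=3/2b
6) 1508.38ms=9/2b +251.397ms=3/4b
7) 1759.777ms=21/4b +125.698ms=3/8b
8) 1885.475ms=45/8b +125.698ms=3/8b
9) 2011.173ms=6b +201.117ms=3/5b
10) 2212.291ms=33/5b +201.117ms=3/5b
11) 2413.408ms=36/5b +201.117ms=3/5b
12) 2614.525ms=39/5b +100.559ms=3/10b
13) 2715.084ms=81/10b +301.676ms=9/10b
Σ=9b of 9 (179bpm 3/4) — PASS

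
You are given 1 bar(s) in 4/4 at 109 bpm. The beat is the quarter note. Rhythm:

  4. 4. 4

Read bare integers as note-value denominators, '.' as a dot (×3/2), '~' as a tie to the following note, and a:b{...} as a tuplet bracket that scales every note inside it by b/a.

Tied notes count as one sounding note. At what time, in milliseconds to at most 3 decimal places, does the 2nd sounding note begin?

note 2 onset = 3/2b = 825.688ms

1. 0.0ms @ 0 + 825.688ms (3/2)
2. 825.688ms @ 3/2 + 825.688ms (3/2)
3. 1651.376ms @ 3 + 550.459ms (1)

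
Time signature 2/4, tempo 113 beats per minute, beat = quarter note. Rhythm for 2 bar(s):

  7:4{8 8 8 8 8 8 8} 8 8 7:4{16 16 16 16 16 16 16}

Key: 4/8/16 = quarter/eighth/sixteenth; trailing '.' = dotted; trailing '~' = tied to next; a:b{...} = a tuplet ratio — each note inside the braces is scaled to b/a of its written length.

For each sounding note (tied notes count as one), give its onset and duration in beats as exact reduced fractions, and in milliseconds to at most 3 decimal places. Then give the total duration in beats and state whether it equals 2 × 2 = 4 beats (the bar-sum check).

1) 0.0ms=0b +151.707ms=2/7b
2) 151.707ms=2/7b +151.707ms=2/7b
3) 303.413ms=4/7b +151.707ms=2/7b
4) 455.12ms=6/7b +151.707ms=2/7b
5) 606.827ms=8/7b +151.707ms=2/7b
6) 758.534ms=10/7b +151.707ms=2/7b
7) 910.24ms=12/7b +151.707ms=2/7b
8) 1061.947ms=2b +265.487ms=1/2b
9) 1327.434ms=5/2b +265.487ms=1/2b
10) 1592.92ms=3b +75.853ms=1/7b
11) 1668.774ms=22/7b +75.853ms=1/7b
12) 1744.627ms=23/7b +75.853ms=1/7b
13) 1820.48ms=24/7b +75.853ms=1/7b
14) 1896.334ms=25/7b +75.853ms=1/7b
15) 1972.187ms=26/7b +75.853ms=1/7b
16) 2048.04ms=27/7b +75.853ms=1/7b
Σ=4b of 4 (113bpm 2/4) — PASS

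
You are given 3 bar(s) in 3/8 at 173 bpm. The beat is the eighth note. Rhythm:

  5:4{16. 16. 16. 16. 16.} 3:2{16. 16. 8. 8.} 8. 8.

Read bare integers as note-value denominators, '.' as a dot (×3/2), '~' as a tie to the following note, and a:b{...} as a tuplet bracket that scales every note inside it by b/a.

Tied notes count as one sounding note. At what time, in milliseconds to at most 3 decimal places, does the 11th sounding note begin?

note 11 onset = 15/2b = 2601.156ms

1. 0.0ms @ 0 + 208.092ms (3/5)
2. 208.092ms @ 3/5 + 208.092ms (3/5)
3. 416.185ms @ 6/5 + 208.092ms (3/5)
4. 624.277ms @ 9/5 + 208.092ms (3/5)
5. 832.37ms @ 12/5 + 208.092ms (3/5)
6. 1040.462ms @ 3 + 173.41ms (1/2)
7. 1213.873ms @ 7/2 + 173.41ms (1/2)
8. 1387.283ms @ 4 + 346.821ms (1)
9. 1734.104ms @ 5 + 346.821ms (1)
10. 2080.925ms @ 6 + 520.231ms (3/2)
11. 2601.156ms @ 15/2 + 520.231ms (3/2)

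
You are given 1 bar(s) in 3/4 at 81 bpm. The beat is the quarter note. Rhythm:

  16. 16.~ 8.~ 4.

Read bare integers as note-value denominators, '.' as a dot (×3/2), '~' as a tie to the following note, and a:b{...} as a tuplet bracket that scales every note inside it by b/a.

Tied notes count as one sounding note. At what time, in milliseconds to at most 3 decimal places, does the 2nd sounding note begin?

note 2 onset = 3/8b = 277.778ms

1. 0.0ms @ 0 + 277.778ms (3/8)
2. 277.778ms @ 3/8 + 1944.444ms (21/8)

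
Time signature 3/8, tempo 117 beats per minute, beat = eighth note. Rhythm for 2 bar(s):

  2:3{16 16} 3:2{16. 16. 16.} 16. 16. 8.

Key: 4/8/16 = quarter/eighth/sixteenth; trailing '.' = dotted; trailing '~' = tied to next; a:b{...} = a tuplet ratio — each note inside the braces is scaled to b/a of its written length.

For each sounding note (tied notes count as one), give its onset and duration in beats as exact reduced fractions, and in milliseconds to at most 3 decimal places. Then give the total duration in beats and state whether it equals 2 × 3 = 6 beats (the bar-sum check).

1) 0.0ms=0b +384.615ms=3/4b
2) 384.615ms=3/4b +384.615ms=3/4b
3) 769.231ms=3/2b +256.41ms=1/2b
4) 1025.641ms=2b +256.41ms=1/2b
5) 1282.051ms=5/2b +256.41ms=1/2b
6) 1538.462ms=3b +384.615ms=3/4b
7) 1923.077ms=15/4b +384.615ms=3/4b
8) 2307.692ms=9/2b +769.231ms=3/2b
Σ=6b of 6 (117bpm 3/8) — PASS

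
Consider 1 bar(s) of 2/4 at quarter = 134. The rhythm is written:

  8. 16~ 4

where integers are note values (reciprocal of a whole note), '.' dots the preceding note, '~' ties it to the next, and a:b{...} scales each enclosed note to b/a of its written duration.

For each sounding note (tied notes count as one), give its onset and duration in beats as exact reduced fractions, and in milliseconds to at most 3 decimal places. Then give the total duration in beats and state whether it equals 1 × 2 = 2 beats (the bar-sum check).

1) 0.0ms=0b +335.821ms=3/4b
2) 335.821ms=3/4b +559.701ms=5/4b
Σ=2b of 2 (134bpm 2/4) — PASS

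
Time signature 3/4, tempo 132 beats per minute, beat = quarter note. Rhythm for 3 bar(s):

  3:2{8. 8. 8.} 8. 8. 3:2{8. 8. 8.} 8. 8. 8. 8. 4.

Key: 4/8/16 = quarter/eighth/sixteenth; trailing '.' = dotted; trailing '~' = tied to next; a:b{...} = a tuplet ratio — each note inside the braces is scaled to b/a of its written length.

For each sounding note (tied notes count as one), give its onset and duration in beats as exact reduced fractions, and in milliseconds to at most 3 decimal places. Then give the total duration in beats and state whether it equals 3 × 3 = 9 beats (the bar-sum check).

1) 0.0ms=0b +227.273ms=1/2b
2) 227.273ms=1/2b +227.273ms=1/2b
3) 454.545ms=1b +227.273ms=1/2b
4) 681.818ms=3/2b +340.909ms=3/4b
5) 1022.727ms=9/4b +340.909ms=3/4b
6) 1363.636ms=3b +227.273ms=1/2b
7) 1590.909ms=7/2b +227.273ms=1/2b
8) 1818.182ms=4b +227.273ms=1/2b
9) 2045.455ms=9/2b +340.909ms=3/4b
10) 2386.364ms=21/4b +340.909ms=3/4b
11) 2727.273ms=6b +340.909ms=3/4b
12) 3068.182ms=27/4b +340.909ms=3/4b
13) 3409.091ms=15/2b +681.818ms=3/2b
Σ=9b of 9 (132bpm 3/4) — PASS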